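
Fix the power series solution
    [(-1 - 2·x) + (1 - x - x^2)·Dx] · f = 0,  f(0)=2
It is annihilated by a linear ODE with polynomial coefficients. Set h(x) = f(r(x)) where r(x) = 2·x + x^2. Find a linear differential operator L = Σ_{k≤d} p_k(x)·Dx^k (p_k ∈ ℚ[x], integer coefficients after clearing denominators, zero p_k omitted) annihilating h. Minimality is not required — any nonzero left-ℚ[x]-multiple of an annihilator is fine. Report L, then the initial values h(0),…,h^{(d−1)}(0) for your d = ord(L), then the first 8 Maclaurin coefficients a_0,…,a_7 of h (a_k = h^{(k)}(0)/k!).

L = (2 + 10·x + 12·x^2 + 4·x^3) + (-1 + 2·x + 5·x^2 + 4·x^3 + x^4)·Dx  (order 1).
h: a_k = 2, 4, 18, 64, 236, 868, 3190, 11728, …
ICs: h(0) = 2.

f: a_k = 2, 2, 4, 6, 10, 16, 26, 42, …
Change of var in L_f (x↦r) gives L₀.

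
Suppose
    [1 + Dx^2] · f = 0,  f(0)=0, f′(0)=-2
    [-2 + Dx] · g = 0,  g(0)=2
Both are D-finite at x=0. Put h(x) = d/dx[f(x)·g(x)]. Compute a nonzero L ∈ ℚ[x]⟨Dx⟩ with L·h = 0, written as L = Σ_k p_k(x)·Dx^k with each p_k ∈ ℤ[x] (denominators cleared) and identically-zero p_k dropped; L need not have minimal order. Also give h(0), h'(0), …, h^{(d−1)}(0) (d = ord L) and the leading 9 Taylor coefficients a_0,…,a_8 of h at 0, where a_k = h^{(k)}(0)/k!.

f: a_k = 0, -2, 0, 1/3, 0, -1/60, 0, 1/2520, 0, …
g: a_k = 2, 4, 4, 8/3, 4/3, 8/15, 8/45, 16/315, 4/315, …
h₀=f·g: eliminate ⇒ L₀, order ≤ 2·1.
h=h₀': d/dx-closure on L₀ ⇒ L.
L = 5 - 4·Dx + Dx^2  (order 2).
h: a_k = -4, -16, -22, -16, -41/6, -22/15, 29/180, 4/15, 1199/10080, …
ICs: h(0) = -4, h′(0) = -16.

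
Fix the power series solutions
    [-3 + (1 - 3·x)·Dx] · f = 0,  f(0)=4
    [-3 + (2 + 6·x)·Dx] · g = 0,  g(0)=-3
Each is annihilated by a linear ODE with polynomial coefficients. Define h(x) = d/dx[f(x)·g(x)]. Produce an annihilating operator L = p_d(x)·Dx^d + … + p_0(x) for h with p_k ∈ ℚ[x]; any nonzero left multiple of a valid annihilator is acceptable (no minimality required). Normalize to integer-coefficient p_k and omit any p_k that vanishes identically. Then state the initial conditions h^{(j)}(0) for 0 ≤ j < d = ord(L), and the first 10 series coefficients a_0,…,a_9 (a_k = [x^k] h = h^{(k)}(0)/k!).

f: a_k = 4, 12, 36, 108, 324, 972, 2916, 8748, 26244, 78732, …
g: a_k = -3, -9/2, 27/8, -81/16, 1215/128, -5103/256, 45927/1024, -216513/2048, 8444007/32768, -42220035/65536, …
h₀=f·g: eliminate ⇒ L₀, order ≤ 1·1.
h₀' ⇒ L via d/dx closure of L₀.
L = (11 + 54·x + 27·x^2) + (-2 - 2·x + 18·x^2 + 18·x^3)·Dx  (order 1).
h: a_k = -54, -297, -5589/4, -43497/8, -1330425/64, -9441279/128, -133693497/512, -908311401/1024, -49428795969/16384, -327372084675/32768, …
ICs: h(0) = -54.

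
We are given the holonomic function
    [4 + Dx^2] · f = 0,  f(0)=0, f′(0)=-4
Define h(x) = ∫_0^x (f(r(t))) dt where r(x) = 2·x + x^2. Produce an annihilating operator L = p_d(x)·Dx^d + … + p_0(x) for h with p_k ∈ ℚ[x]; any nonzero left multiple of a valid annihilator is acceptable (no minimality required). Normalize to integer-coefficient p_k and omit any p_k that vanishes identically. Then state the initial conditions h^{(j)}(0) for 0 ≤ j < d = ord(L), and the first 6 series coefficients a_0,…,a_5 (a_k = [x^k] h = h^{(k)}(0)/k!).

L = (16 + 48·x + 48·x^2 + 16·x^3)·Dx - Dx^2 + (1 + x)·Dx^3  (order 3).
h: a_k = 0, 0, -4, -4/3, 16/3, 32/5, …
ICs: h(0) = 0, h′(0) = 0, h′′(0) = -8.

f: a_k = 0, -4, 0, 8/3, 0, -8/15, …
f∘r: x↦r, Dx↦Dx/r' in L_f ⇒ L₀.
h=∫₀ˣh₀: take L = L₀·Dx.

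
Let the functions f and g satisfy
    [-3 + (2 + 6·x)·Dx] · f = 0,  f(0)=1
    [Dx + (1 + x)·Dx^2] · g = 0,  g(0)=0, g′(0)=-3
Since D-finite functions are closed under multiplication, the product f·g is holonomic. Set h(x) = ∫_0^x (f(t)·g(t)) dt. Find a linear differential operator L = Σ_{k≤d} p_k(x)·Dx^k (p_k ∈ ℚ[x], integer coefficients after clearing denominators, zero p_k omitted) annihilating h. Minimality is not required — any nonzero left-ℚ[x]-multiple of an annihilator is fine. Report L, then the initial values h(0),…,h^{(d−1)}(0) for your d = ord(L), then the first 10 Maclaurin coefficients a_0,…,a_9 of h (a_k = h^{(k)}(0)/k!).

f: a_k = 1, 3/2, -9/8, 27/16, -405/128, 1701/256, -15309/1024, 72171/2048, -2814669/32768, 14073345/65536, …
g: a_k = 0, -3, 3/2, -1, 3/4, -3/5, 1/2, -3/7, 3/8, -1/3, …
Sym-product of L_f,L_g gives L₀ (≤ ord 2).
h=∫₀ˣh₀: take L = L₀·Dx.
L = (21 + 9·x)·Dx + (-8 - 24·x)·Dx^2 + (4 + 28·x + 60·x^2 + 36·x^3)·Dx^3  (order 3).
h: a_k = 0, 0, -3/2, -1, 37/32, -3/2, 2917/1280, -17671/4480, 2159127/286720, -830323/53760, …
ICs: h(0) = 0, h′(0) = 0, h′′(0) = -3.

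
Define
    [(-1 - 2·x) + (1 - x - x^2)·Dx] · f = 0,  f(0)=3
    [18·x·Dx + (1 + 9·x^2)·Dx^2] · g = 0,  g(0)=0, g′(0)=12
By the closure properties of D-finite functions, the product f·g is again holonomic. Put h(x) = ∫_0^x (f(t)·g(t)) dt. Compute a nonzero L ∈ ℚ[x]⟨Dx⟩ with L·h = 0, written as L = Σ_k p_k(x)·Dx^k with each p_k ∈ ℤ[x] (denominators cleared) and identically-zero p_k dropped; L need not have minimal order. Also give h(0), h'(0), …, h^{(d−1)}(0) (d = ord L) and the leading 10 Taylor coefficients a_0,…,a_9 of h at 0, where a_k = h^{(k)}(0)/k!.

L = (2 + 18·x + 54·x^2)·Dx + (2 - 14·x + 36·x^2 + 54·x^3)·Dx^2 + (-1 + x - 8·x^2 + 9·x^3 + 9·x^4)·Dx^3  (order 3).
h: a_k = 0, 0, 18, 12, -9, 0, 456/5, 2736/35, -23229/70, -8196/35, …
ICs: h(0) = 0, h′(0) = 0, h′′(0) = 36.

f: a_k = 3, 3, 6, 9, 15, 24, 39, 63, 102, 165, …
g: a_k = 0, 12, 0, -36, 0, 972/5, 0, -8748/7, 0, 8748, …
h₀=f·g: eliminate ⇒ L₀, order ≤ 1·2.
h=∫h₀ ⇒ L = L₀·Dx.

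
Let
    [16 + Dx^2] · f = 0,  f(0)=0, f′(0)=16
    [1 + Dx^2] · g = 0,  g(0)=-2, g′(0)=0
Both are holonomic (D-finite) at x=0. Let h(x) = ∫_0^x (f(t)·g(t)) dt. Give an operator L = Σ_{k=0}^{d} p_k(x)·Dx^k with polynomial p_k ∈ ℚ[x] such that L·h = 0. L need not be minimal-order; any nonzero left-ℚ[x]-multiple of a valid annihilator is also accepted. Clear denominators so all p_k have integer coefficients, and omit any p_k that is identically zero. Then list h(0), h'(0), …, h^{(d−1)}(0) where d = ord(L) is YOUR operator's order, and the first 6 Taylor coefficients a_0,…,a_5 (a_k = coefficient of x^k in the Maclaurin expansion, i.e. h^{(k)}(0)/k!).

f: a_k = 0, 16, 0, -128/3, 0, 512/15, …
g: a_k = -2, 0, 1, 0, -1/12, 0, …
Sym-product of L_f,L_g gives L₀ (≤ ord 4).
h=∫h₀ ⇒ L = L₀·Dx.
L = 225·Dx + 34·Dx^3 + Dx^5  (order 5).
h: a_k = 0, 0, -16, 0, 76/3, 0, …
ICs: h(0) = 0, h′(0) = 0, h′′(0) = -32, h′′′(0) = 0, h′′′′(0) = 608.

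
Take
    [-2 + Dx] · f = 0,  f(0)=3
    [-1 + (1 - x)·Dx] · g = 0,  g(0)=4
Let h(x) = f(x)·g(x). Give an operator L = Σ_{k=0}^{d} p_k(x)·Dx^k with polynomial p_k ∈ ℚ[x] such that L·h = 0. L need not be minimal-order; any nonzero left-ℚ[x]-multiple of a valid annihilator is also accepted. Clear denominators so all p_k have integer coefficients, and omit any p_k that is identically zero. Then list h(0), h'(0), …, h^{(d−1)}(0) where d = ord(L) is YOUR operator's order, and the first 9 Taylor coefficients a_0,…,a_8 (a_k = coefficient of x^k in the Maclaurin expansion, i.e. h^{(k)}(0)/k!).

f: a_k = 3, 6, 6, 4, 2, 4/5, 4/15, 8/105, 2/105, …
g: a_k = 4, 4, 4, 4, 4, 4, 4, 4, 4, …
Sym-product of L_f,L_g gives L₀ (≤ ord 1).
L = (3 - 2·x) + (-1 + x)·Dx  (order 1).
h: a_k = 12, 36, 60, 76, 84, 436/5, 1324/15, 620/7, 9308/105, …
ICs: h(0) = 12.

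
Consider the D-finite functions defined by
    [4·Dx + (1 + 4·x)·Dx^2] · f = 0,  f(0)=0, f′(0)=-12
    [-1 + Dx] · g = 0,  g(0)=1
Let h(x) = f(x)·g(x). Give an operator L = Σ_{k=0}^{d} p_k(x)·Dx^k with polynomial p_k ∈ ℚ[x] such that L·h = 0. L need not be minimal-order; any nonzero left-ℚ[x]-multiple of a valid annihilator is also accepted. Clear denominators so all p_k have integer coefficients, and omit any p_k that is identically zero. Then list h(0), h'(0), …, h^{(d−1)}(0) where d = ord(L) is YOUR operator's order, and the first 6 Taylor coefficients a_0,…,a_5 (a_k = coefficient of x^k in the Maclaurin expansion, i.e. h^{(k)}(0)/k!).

L = (-3 + 4·x) + (2 - 8·x)·Dx + (1 + 4·x)·Dx^2  (order 2).
h: a_k = 0, -12, 12, -46, 138, -4509/10, …
ICs: h(0) = 0, h′(0) = -12.

f: a_k = 0, -12, 24, -64, 192, -3072/5, …
g: a_k = 1, 1, 1/2, 1/6, 1/24, 1/120, …
L₀ := L_f ⊗_s L_g (sym. prod.), ord ≤ 2.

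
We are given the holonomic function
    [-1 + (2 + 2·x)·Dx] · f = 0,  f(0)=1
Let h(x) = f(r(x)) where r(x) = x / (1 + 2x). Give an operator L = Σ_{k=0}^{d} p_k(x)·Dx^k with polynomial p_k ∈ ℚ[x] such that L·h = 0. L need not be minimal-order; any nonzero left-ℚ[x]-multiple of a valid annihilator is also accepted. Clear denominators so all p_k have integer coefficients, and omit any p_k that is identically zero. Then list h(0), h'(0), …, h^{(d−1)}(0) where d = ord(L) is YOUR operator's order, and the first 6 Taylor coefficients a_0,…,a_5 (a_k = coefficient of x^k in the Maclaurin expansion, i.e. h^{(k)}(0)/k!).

L = -1 + (2 + 10·x + 12·x^2)·Dx  (order 1).
h: a_k = 1, 1/2, -9/8, 41/16, -757/128, 3543/256, …
ICs: h(0) = 1.

f: a_k = 1, 1/2, -1/8, 1/16, -5/128, 7/256, …
L₀ from L_f via x↦r, Dx↦r'^{-1}Dx.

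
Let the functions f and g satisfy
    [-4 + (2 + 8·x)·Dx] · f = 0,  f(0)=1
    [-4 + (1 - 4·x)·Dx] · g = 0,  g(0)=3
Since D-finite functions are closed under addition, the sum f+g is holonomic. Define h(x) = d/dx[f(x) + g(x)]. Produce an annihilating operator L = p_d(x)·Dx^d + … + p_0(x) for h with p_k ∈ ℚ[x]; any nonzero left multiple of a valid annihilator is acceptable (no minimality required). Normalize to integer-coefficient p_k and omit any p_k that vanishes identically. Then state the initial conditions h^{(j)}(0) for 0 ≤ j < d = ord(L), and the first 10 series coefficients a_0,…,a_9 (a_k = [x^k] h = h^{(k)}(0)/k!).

f: a_k = 1, 2, -2, 4, -10, 28, -84, 264, -858, 2860, …
g: a_k = 3, 12, 48, 192, 768, 3072, 12288, 49152, 196608, 786432, …
L₀ := lclm(L_f,L_g); ord L₀ ≤ 1+1.
h=h₀': d/dx-closure on L₀ ⇒ L.
L = (-144 - 192·x) + (-42 - 432·x - 672·x^2)·Dx + (5 + 12·x - 80·x^2 - 192·x^3)·Dx^2  (order 2).
h: a_k = 14, 92, 588, 3032, 15500, 73224, 345912, 1566000, 7103628, 31360040, …
ICs: h(0) = 14, h′(0) = 92.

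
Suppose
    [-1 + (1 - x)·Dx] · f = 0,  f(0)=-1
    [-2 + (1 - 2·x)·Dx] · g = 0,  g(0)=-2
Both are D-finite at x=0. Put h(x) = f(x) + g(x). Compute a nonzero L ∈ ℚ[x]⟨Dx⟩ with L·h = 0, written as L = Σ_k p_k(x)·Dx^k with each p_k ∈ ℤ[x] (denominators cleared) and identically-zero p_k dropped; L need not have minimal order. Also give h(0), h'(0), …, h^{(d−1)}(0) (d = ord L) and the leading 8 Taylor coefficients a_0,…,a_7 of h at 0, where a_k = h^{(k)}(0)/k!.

f: a_k = -1, -1, -1, -1, -1, -1, -1, -1, …
g: a_k = -2, -4, -8, -16, -32, -64, -128, -256, …
f+g: L₀ = lclm(L_f,L_g), ord ≤ 1+1.
L = -4 + (6 - 8·x)·Dx + (-1 + 3·x - 2·x^2)·Dx^2  (order 2).
h: a_k = -3, -5, -9, -17, -33, -65, -129, -257, …
ICs: h(0) = -3, h′(0) = -5.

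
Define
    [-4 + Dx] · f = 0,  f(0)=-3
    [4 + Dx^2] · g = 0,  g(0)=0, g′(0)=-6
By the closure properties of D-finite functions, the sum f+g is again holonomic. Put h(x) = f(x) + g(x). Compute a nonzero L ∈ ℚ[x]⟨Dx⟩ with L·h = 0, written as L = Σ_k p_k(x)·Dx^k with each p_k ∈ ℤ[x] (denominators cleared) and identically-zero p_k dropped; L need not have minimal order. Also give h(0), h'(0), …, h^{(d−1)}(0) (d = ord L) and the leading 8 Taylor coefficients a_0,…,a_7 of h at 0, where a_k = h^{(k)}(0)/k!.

L = -16 + 4·Dx - 4·Dx^2 + Dx^3  (order 3).
h: a_k = -3, -18, -24, -28, -32, -132/5, -256/15, -1016/105, …
ICs: h(0) = -3, h′(0) = -18, h′′(0) = -48.

f: a_k = -3, -12, -24, -32, -32, -128/5, -256/15, -1024/105, …
g: a_k = 0, -6, 0, 4, 0, -4/5, 0, 8/105, …
Weyl lclm of L_f,L_g ⇒ L₀ (ord ≤ 3).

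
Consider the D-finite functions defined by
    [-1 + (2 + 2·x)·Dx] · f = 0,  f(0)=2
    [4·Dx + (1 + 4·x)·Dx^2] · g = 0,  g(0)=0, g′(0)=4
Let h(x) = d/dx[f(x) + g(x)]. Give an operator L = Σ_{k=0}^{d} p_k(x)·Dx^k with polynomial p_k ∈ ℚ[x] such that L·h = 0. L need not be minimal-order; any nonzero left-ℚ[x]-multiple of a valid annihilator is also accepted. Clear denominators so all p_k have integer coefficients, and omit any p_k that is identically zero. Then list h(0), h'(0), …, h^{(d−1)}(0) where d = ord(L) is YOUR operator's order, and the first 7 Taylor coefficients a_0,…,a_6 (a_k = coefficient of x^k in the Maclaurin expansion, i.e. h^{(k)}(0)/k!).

f: a_k = 2, 1, -1/4, 1/8, -5/64, 7/128, -21/512, …
g: a_k = 0, 4, -8, 64/3, -64, 1024/5, -2048/3, …
Sum ⇒ L₀ = lclm(L_f,L_g) in ℚ(x)⟨Dx⟩.
Differentiate: ansatz ord ≤ ord L₀ ⇒ L.
L = (52 + 16·x) + (125 + 232·x + 80·x^2)·Dx + (14 + 78·x + 96·x^2 + 32·x^3)·Dx^2  (order 2).
h: a_k = 5, -33/2, 515/8, -4101/16, 131107/128, -1048639/256, 16777447/1024, …
ICs: h(0) = 5, h′(0) = -33/2.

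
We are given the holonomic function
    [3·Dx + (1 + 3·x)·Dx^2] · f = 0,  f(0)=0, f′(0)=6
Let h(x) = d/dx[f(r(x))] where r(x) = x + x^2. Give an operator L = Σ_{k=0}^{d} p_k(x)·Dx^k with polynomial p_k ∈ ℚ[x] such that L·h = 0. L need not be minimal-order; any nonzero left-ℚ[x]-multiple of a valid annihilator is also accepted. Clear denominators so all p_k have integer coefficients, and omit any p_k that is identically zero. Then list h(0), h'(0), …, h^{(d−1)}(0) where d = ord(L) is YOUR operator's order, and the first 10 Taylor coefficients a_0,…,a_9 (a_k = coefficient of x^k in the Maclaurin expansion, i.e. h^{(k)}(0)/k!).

f: a_k = 0, 6, -9, 18, -81/2, 486/5, -243, 4374/7, -6561/4, 4374, …
L₀ from L_f via x↦r, Dx↦r'^{-1}Dx.
h₀' ⇒ L via d/dx closure of L₀.
L = (1 + 6·x + 6·x^2) + (1 + 5·x + 9·x^2 + 6·x^3)·Dx  (order 1).
h: a_k = 6, -6, 0, 18, -54, 108, -162, 162, 0, -486, …
ICs: h(0) = 6.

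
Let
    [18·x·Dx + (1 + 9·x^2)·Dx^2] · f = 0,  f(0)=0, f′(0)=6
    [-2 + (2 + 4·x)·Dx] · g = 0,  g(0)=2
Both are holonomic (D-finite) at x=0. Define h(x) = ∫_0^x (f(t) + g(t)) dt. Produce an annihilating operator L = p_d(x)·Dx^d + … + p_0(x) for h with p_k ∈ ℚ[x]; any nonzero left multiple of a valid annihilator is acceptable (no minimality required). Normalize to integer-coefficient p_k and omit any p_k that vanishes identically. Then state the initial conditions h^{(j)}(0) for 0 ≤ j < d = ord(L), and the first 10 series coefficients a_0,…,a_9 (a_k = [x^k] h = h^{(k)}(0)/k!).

f: a_k = 0, 6, 0, -18, 0, 486/5, 0, -4374/7, 0, 4374, …
g: a_k = 2, 2, -1, 1, -5/4, 7/4, -21/8, 33/8, -429/64, 715/64, …
L₀ := lclm(L_f,L_g); ord L₀ ≤ 2+1.
∫: right-multiply L₀ by Dx.
L = (-36 - 180·x + 972·x^2 + 972·x^3)·Dx^2 + (-42 - 144·x + 720·x^2 + 3888·x^3 + 3402·x^4)·Dx^3 + (-2 + 32·x + 108·x^2 + 396·x^3 + 1134·x^4 + 972·x^5)·Dx^4  (order 4).
h: a_k = 0, 2, 4, -1/3, -17/4, -1/4, 1979/120, -3/8, -34761/448, -143/192, …
ICs: h(0) = 0, h′(0) = 2, h′′(0) = 8, h′′′(0) = -2.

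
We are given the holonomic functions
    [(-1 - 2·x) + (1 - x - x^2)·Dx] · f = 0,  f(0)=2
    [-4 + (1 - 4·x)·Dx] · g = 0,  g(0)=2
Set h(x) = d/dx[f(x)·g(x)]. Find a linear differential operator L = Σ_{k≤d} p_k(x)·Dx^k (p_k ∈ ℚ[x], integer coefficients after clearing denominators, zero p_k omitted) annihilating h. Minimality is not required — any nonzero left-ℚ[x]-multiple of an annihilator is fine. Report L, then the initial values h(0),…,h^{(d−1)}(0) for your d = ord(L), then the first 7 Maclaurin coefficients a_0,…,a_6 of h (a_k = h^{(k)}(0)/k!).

L = (44 - 114·x - 66·x^2 + 192·x^3 + 192·x^4) + (-5 + 31·x - 33·x^2 - 62·x^3 + 60·x^4 + 48·x^5)·Dx  (order 1).
h: a_k = 20, 176, 1092, 5904, 29680, 142776, 666876, …
ICs: h(0) = 20.

f: a_k = 2, 2, 4, 6, 10, 16, 26, …
g: a_k = 2, 8, 32, 128, 512, 2048, 8192, …
h₀=f·g: eliminate ⇒ L₀, order ≤ 1·1.
Derive L from L₀ (diff closure).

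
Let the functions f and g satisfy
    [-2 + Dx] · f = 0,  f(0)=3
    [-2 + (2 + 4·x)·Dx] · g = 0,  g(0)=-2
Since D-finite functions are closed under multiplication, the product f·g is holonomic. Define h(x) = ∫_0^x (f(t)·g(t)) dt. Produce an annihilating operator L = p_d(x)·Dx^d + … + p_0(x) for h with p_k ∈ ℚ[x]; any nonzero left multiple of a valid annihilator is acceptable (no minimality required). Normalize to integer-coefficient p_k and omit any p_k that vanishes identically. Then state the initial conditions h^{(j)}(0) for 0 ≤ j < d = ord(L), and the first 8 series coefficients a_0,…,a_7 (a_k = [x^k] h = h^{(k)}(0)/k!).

L = (-3 - 4·x)·Dx + (1 + 2·x)·Dx^2  (order 2).
h: a_k = 0, -6, -9, -7, -17/4, -33/20, -107/120, 89/840, …
ICs: h(0) = 0, h′(0) = -6.

f: a_k = 3, 6, 6, 4, 2, 4/5, 4/15, 8/105, …
g: a_k = -2, -2, 1, -1, 5/4, -7/4, 21/8, -33/8, …
L₀ := L_f ⊗_s L_g (sym. prod.), ord ≤ 1.
∫: right-multiply L₀ by Dx.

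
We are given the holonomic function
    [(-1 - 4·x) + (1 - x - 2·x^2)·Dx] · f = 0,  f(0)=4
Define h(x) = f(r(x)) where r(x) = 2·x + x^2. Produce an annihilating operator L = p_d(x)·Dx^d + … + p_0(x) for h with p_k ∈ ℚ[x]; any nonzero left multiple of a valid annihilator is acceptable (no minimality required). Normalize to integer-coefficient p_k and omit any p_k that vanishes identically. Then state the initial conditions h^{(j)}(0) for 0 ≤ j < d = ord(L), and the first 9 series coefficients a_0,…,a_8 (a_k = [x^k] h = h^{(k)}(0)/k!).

L = (2 + 16·x + 8·x^2) + (-1 + 3·x + 6·x^2 + 2·x^3)·Dx  (order 1).
h: a_k = 4, 8, 52, 208, 956, 4216, 18804, 83616, 372108, …
ICs: h(0) = 4.

f: a_k = 4, 4, 12, 20, 44, 84, 172, 340, 684, …
Change of var in L_f (x↦r) gives L₀.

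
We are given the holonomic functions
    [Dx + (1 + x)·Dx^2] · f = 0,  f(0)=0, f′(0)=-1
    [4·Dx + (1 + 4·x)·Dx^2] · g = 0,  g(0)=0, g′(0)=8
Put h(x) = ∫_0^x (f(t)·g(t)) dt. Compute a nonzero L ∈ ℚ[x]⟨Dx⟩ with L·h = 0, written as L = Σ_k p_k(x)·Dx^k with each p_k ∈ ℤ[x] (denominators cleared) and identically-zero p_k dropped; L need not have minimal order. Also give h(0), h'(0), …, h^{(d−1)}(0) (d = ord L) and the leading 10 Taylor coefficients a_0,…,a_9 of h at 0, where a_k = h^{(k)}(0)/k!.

L = (136 + 320·x + 256·x^2)·Dx^2 + (290 + 1464·x + 2400·x^2 + 1280·x^3)·Dx^3 + (92 + 740·x + 1992·x^2 + 2240·x^3 + 896·x^4)·Dx^4 + (5 + 58·x + 245·x^2 + 464·x^3 + 400·x^4 + 128·x^5)·Dx^5  (order 5).
h: a_k = 0, 0, 0, -8/3, 5, -32/3, 235/9, -3172/45, 407/2, -64688/105, …
ICs: h(0) = 0, h′(0) = 0, h′′(0) = 0, h′′′(0) = -16, h′′′′(0) = 120.

f: a_k = 0, -1, 1/2, -1/3, 1/4, -1/5, 1/6, -1/7, 1/8, -1/9, …
g: a_k = 0, 8, -16, 128/3, -128, 2048/5, -4096/3, 32768/7, -16384, 524288/9, …
L₀ := L_f ⊗_s L_g (sym. prod.), ord ≤ 4.
Integrate: L := L₀·Dx.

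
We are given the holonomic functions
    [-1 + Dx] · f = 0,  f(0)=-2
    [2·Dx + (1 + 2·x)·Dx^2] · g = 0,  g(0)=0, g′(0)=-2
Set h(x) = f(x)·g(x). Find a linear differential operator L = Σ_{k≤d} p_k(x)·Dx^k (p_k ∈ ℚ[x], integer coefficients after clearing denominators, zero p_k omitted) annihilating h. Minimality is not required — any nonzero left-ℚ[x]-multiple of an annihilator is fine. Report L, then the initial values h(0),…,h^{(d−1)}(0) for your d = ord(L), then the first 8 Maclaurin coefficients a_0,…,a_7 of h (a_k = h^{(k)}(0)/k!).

f: a_k = -2, -2, -1, -1/3, -1/12, -1/60, -1/360, -1/2520, …
g: a_k = 0, -2, 2, -8/3, 4, -32/5, 32/3, -128/7, …
L₀ := L_f ⊗_s L_g (sym. prod.), ord ≤ 2.
L = (-1 + 2·x) - 4·x·Dx + (1 + 2·x)·Dx^2  (order 2).
h: a_k = 0, 4, 0, 10/3, -4, 209/30, -106/9, 25829/1260, …
ICs: h(0) = 0, h′(0) = 4.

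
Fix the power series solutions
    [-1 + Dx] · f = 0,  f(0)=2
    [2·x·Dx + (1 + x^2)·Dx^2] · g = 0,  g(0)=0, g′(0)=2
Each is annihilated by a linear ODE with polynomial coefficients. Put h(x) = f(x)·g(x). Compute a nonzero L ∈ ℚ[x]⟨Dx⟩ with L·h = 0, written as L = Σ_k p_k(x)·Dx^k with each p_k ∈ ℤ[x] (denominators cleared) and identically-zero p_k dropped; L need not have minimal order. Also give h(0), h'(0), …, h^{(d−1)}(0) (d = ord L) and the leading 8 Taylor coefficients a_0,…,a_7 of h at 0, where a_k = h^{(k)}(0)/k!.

f: a_k = 2, 2, 1, 1/3, 1/12, 1/60, 1/360, 1/2520, …
g: a_k = 0, 2, 0, -2/3, 0, 2/5, 0, -2/7, …
Sym-product of L_f,L_g gives L₀ (≤ ord 2).
L = (1 - 2·x + x^2) + (-2 + 2·x - 2·x^2)·Dx + (1 + x^2)·Dx^2  (order 2).
h: a_k = 0, 4, 4, 2/3, -2/3, 3/10, 11/18, -31/140, …
ICs: h(0) = 0, h′(0) = 4.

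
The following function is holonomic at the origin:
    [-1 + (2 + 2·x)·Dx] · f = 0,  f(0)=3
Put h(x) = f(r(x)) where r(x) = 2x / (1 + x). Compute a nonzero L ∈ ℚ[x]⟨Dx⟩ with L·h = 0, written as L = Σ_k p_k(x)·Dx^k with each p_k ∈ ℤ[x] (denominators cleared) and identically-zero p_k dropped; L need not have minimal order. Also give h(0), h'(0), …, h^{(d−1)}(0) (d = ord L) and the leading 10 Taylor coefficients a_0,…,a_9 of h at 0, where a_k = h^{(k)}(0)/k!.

f: a_k = 3, 3/2, -3/8, 3/16, -15/128, 21/256, -63/1024, 99/2048, -1287/32768, 2145/65536, …
Substitute x→r, Dx→(1/r')Dx; clear ⇒ L₀.
L = -1 + (1 + 4·x + 3·x^2)·Dx  (order 1).
h: a_k = 3, 3, -9/2, 15/2, -111/8, 225/8, -981/16, 2259/16, -43335/128, 107097/128, …
ICs: h(0) = 3.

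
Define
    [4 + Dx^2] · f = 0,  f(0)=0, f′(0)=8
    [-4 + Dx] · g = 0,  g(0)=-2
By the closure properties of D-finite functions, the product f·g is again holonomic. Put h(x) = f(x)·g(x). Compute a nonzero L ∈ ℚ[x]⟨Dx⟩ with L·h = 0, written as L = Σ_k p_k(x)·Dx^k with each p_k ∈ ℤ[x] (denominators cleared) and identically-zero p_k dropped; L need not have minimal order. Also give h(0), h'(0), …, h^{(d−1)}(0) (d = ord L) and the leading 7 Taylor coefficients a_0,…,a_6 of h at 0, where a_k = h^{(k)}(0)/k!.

L = 20 - 8·Dx + Dx^2  (order 2).
h: a_k = 0, -16, -64, -352/3, -128, -1312/15, -1408/45, …
ICs: h(0) = 0, h′(0) = -16.

f: a_k = 0, 8, 0, -16/3, 0, 16/15, 0, …
g: a_k = -2, -8, -16, -64/3, -64/3, -256/15, -512/45, …
f·g: L₀ = L_f ⊗_s L_g, ord ≤ 2·1.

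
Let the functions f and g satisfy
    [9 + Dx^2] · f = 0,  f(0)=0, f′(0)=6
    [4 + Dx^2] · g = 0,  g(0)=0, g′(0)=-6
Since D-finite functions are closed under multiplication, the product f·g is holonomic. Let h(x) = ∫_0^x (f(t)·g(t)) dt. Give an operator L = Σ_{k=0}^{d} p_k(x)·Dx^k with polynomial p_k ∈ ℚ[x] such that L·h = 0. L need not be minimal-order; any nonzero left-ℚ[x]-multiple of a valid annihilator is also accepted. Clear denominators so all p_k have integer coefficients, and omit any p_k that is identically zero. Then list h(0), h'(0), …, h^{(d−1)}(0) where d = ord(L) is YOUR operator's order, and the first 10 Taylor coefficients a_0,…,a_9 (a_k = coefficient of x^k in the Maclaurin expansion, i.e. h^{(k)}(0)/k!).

L = 25·Dx + 26·Dx^3 + Dx^5  (order 5).
h: a_k = 0, 0, 0, -12, 0, 78/5, 0, -93/10, 0, 4069/1260, …
ICs: h(0) = 0, h′(0) = 0, h′′(0) = 0, h′′′(0) = -72, h′′′′(0) = 0.

f: a_k = 0, 6, 0, -9, 0, 81/20, 0, -243/280, 0, 243/2240, …
g: a_k = 0, -6, 0, 4, 0, -4/5, 0, 8/105, 0, -4/945, …
L₀ := L_f ⊗_s L_g (sym. prod.), ord ≤ 4.
h=∫h₀ ⇒ L = L₀·Dx.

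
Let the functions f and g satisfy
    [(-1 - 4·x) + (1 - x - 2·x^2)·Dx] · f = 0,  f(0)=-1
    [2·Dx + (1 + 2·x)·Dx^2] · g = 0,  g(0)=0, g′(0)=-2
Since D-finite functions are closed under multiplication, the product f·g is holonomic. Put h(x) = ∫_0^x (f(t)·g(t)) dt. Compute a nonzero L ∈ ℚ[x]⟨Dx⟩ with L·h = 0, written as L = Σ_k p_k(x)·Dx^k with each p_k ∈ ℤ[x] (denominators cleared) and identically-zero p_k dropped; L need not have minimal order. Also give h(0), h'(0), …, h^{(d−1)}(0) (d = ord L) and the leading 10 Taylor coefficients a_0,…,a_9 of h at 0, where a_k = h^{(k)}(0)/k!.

f: a_k = -1, -1, -3, -5, -11, -21, -43, -85, -171, -341, …
g: a_k = 0, -2, 2, -8/3, 4, -32/5, 32/3, -128/7, 32, -512/9, …
h₀=f·g: eliminate ⇒ L₀, order ≤ 1·2.
h=∫h₀ ⇒ L = L₀·Dx.
L = (6 + 16·x)·Dx + (14·x + 20·x^2)·Dx^2 + (-1 - x + 4·x^2 + 4·x^3)·Dx^3  (order 3).
h: a_k = 0, 0, 1, 0, 5/3, 8/15, 56/15, 256/105, 1052/105, 64/7, …
ICs: h(0) = 0, h′(0) = 0, h′′(0) = 2.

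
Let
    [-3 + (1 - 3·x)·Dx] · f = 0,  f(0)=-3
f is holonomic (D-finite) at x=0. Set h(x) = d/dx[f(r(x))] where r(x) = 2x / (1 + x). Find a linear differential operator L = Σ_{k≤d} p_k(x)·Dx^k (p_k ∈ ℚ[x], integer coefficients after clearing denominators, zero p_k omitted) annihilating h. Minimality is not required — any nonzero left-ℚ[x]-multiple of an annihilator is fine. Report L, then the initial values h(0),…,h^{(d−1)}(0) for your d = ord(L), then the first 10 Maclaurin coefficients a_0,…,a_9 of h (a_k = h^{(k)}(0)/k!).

f: a_k = -3, -9, -27, -81, -243, -729, -2187, -6561, -19683, -59049, …
Substitute x→r, Dx→(1/r')Dx; clear ⇒ L₀.
h=h₀': d/dx-closure on L₀ ⇒ L.
L = 10 + (-1 + 5·x)·Dx  (order 1).
h: a_k = -18, -180, -1350, -9000, -56250, -337500, -1968750, -11250000, -63281250, -351562500, …
ICs: h(0) = -18.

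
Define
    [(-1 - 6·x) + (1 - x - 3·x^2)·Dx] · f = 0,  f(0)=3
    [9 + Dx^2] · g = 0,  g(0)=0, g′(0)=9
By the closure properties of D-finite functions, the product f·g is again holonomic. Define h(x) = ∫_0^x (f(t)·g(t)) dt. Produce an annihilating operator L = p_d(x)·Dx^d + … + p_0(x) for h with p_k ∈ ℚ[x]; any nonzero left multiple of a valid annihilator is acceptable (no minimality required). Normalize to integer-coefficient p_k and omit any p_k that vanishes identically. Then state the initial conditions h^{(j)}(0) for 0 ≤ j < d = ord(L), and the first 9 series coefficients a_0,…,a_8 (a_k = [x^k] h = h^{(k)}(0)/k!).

L = (-3 + 9·x + 27·x^2)·Dx + (2 + 12·x)·Dx^2 + (-1 + x + 3·x^2)·Dx^3  (order 3).
h: a_k = 0, 0, 27/2, 9, 135/8, 297/10, 4923/80, 32589/280, 1074357/4480, …
ICs: h(0) = 0, h′(0) = 0, h′′(0) = 27.

f: a_k = 3, 3, 12, 21, 57, 120, 291, 651, 1524, …
g: a_k = 0, 9, 0, -27/2, 0, 243/40, 0, -729/560, 0, …
Sym-product of L_f,L_g gives L₀ (≤ ord 2).
h=∫h₀ ⇒ L = L₀·Dx.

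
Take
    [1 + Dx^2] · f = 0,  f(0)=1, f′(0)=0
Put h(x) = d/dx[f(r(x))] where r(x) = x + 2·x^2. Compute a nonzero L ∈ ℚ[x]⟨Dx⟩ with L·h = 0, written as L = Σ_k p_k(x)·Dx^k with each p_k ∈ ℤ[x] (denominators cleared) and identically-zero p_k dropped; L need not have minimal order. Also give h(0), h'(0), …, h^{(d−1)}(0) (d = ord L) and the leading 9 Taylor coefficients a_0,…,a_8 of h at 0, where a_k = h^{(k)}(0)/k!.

f: a_k = 1, 0, -1/2, 0, 1/24, 0, -1/720, 0, 1/40320, …
Change of var in L_f (x↦r) gives L₀.
h₀' ⇒ L via d/dx closure of L₀.
L = (49 + 16·x + 96·x^2 + 256·x^3 + 256·x^4) + (-12 - 48·x)·Dx + (1 + 8·x + 16·x^2)·Dx^2  (order 2).
h: a_k = 0, -1, -6, -47/6, 5/3, 719/120, 553/60, 23521/5040, -559/280, …
ICs: h(0) = 0, h′(0) = -1.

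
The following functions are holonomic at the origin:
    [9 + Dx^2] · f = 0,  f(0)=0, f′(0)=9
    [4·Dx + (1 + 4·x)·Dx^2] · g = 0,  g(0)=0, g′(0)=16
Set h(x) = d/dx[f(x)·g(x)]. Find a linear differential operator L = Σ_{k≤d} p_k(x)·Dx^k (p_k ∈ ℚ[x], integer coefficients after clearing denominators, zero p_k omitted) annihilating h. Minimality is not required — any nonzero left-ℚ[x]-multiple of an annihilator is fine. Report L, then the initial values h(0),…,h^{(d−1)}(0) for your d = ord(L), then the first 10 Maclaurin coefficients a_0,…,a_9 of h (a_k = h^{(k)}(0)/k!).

L = (-153603 - 635688·x - 3184272·x^2 - 4292352·x^3 + 12503808·x^4 + 40310784·x^5 + 26873856·x^6) + (-47736 - 304992·x - 311040·x^2 + 2073600·x^3 + 7464960·x^4 + 5971968·x^5)·Dx + (-19110 - 88272·x - 352800·x^2 + 41472·x^3 + 3773952·x^4 + 8957952·x^5 + 5971968·x^6)·Dx^2 + (-5304 - 33888·x - 34560·x^2 + 230400·x^3 + 829440·x^4 + 663552·x^5)·Dx^3 + (-227 - 1960·x + 112·x^2 + 57600·x^3 + 264960·x^4 + 497664·x^5 + 331776·x^6)·Dx^4  (order 4).
h: a_k = 0, 288, -864, 2208, -9360, 37908, -746004/5, 20635704/35, -81761886/35, 1297874621/140, …
ICs: h(0) = 0, h′(0) = 288, h′′(0) = -1728, h′′′(0) = 13248.

f: a_k = 0, 9, 0, -27/2, 0, 243/40, 0, -729/560, 0, 729/4480, …
g: a_k = 0, 16, -32, 256/3, -256, 4096/5, -8192/3, 65536/7, -32768, 1048576/9, …
L₀ := L_f ⊗_s L_g (sym. prod.), ord ≤ 4.
h=h₀': d/dx-closure on L₀ ⇒ L.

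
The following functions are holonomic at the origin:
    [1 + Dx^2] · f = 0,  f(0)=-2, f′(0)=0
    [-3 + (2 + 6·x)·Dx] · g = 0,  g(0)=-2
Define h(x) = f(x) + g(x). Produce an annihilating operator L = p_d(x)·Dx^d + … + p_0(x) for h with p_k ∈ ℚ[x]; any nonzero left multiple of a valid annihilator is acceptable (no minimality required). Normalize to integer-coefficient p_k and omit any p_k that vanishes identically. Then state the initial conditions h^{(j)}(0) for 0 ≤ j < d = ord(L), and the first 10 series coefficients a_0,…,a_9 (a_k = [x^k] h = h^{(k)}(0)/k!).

L = (-93 - 72·x - 108·x^2) + (-10 + 18·x + 216·x^2 + 216·x^3)·Dx + (-93 - 72·x - 108·x^2)·Dx^2 + (-10 + 18·x + 216·x^2 + 216·x^3)·Dx^3  (order 3).
h: a_k = -4, -3, 13/4, -27/8, 1199/192, -1701/128, 688969/23040, -72171/1024, 886620479/5160960, -14073345/32768, …
ICs: h(0) = -4, h′(0) = -3, h′′(0) = 13/2.

f: a_k = -2, 0, 1, 0, -1/12, 0, 1/360, 0, -1/20160, 0, …
g: a_k = -2, -3, 9/4, -27/8, 405/64, -1701/128, 15309/512, -72171/1024, 2814669/16384, -14073345/32768, …
Weyl lclm of L_f,L_g ⇒ L₀ (ord ≤ 3).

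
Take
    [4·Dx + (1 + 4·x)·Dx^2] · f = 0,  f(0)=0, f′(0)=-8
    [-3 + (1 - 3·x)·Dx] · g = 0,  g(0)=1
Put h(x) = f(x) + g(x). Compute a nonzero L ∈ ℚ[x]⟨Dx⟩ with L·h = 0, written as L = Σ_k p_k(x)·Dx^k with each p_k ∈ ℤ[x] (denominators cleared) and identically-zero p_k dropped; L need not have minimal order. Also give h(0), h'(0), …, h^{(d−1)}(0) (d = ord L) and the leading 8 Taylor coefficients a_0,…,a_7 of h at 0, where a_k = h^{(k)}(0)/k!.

f: a_k = 0, -8, 16, -128/3, 128, -2048/5, 4096/3, -32768/7, …
g: a_k = 1, 3, 9, 27, 81, 243, 729, 2187, …
Sum ⇒ L₀ = lclm(L_f,L_g) in ℚ(x)⟨Dx⟩.
L = (-204 - 144·x)·Dx + (-11 - 312·x - 288·x^2)·Dx^2 + (5 + 11·x - 54·x^2 - 72·x^3)·Dx^3  (order 3).
h: a_k = 1, -5, 25, -47/3, 209, -833/5, 6283/3, -17459/7, …
ICs: h(0) = 1, h′(0) = -5, h′′(0) = 50.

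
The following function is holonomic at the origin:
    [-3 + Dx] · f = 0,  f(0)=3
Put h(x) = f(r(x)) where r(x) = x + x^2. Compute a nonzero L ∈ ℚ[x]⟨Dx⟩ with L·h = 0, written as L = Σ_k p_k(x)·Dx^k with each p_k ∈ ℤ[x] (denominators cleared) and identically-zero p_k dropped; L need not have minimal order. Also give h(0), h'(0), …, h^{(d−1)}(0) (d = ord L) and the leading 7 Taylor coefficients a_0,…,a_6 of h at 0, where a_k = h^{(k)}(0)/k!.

f: a_k = 3, 9, 27/2, 27/2, 81/8, 243/40, 243/80, …
Change of var in L_f (x↦r) gives L₀.
L = (-3 - 6·x) + Dx  (order 1).
h: a_k = 3, 9, 45/2, 81/2, 513/8, 3483/40, 8613/80, …
ICs: h(0) = 3.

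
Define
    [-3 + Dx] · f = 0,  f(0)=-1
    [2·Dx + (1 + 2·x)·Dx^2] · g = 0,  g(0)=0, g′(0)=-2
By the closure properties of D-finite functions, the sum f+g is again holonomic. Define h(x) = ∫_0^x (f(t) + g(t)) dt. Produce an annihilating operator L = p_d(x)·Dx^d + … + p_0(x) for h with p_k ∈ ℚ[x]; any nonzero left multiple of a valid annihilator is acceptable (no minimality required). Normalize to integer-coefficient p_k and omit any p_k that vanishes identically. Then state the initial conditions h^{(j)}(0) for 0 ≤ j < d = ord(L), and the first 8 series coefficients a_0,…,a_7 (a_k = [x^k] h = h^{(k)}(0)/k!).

L = (-42 - 36·x)·Dx^2 + (-1 - 36·x - 36·x^2)·Dx^3 + (5 + 16·x + 12·x^2)·Dx^4  (order 4).
h: a_k = 0, -1, -5/2, -5/6, -43/24, 1/8, -337/240, 331/240, …
ICs: h(0) = 0, h′(0) = -1, h′′(0) = -5, h′′′(0) = -5.

f: a_k = -1, -3, -9/2, -9/2, -27/8, -81/40, -81/80, -243/560, …
g: a_k = 0, -2, 2, -8/3, 4, -32/5, 32/3, -128/7, …
f+g: L₀ = lclm(L_f,L_g), ord ≤ 1+2.
Integrate: L := L₀·Dx.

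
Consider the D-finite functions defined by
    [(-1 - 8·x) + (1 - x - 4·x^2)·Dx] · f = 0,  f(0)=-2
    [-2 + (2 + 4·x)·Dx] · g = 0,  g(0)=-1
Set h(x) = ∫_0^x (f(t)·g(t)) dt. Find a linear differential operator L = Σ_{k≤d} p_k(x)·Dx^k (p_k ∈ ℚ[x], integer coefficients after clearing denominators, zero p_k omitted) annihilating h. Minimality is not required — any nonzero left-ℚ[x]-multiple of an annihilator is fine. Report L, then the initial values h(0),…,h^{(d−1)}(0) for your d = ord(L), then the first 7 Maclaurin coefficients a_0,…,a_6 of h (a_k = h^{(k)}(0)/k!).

f: a_k = -2, -2, -10, -18, -58, -130, -362, …
g: a_k = -1, -1, 1/2, -1/2, 5/8, -7/8, 21/16, …
L₀ := L_f ⊗_s L_g (sym. prod.), ord ≤ 1.
∫: right-multiply L₀ by Dx.
L = (2 + 9·x + 12·x^2)·Dx + (-1 - x + 6·x^2 + 8·x^3)·Dx^2  (order 2).
h: a_k = 0, 2, 2, 11/3, 7, 283/20, 123/4, …
ICs: h(0) = 0, h′(0) = 2.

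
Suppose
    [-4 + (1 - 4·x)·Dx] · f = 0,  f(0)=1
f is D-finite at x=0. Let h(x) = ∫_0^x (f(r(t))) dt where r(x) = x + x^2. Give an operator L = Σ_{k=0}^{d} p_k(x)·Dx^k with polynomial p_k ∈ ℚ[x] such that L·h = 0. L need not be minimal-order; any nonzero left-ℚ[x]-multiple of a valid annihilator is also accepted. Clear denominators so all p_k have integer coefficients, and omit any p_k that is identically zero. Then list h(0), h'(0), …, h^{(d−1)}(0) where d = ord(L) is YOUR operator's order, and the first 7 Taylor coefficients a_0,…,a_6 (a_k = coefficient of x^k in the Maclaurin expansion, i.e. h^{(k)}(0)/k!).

L = (4 + 8·x)·Dx + (-1 + 4·x + 4·x^2)·Dx^2  (order 2).
h: a_k = 0, 1, 2, 20/3, 24, 464/5, 1120/3, …
ICs: h(0) = 0, h′(0) = 1.

f: a_k = 1, 4, 16, 64, 256, 1024, 4096, …
Substitute x→r, Dx→(1/r')Dx; clear ⇒ L₀.
h=∫₀ˣh₀: take L = L₀·Dx.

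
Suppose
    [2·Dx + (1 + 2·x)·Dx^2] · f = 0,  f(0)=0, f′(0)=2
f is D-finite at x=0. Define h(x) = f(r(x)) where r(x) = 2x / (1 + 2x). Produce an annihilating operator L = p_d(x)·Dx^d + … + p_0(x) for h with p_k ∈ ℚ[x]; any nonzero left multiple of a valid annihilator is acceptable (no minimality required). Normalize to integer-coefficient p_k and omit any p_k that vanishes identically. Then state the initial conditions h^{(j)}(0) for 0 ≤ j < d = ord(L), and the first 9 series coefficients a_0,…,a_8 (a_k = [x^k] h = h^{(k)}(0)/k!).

L = (8 + 24·x)·Dx + (1 + 8·x + 12·x^2)·Dx^2  (order 2).
h: a_k = 0, 4, -16, 208/3, -320, 7744/5, -23296/3, 279808/7, -209920, …
ICs: h(0) = 0, h′(0) = 4.

f: a_k = 0, 2, -2, 8/3, -4, 32/5, -32/3, 128/7, -32, …
L₀ from L_f via x↦r, Dx↦r'^{-1}Dx.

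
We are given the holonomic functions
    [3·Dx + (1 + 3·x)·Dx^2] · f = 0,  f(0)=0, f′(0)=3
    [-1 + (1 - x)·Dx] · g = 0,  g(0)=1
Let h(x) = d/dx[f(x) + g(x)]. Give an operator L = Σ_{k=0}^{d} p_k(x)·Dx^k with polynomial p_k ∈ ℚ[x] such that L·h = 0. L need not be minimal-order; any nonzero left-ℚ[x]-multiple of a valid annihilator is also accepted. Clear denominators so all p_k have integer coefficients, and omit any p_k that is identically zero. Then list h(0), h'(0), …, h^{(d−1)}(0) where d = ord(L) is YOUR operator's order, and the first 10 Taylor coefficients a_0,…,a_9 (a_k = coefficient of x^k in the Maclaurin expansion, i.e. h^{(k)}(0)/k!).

f: a_k = 0, 3, -9/2, 9, -81/4, 243/5, -243/2, 2187/7, -6561/8, 2187, …
g: a_k = 1, 1, 1, 1, 1, 1, 1, 1, 1, 1, …
h₀=f+g: left-lcm gives L₀, ord ≤ 3.
h=h₀': d/dx-closure on L₀ ⇒ L.
L = (-54 - 18·x) + (12 - 72·x - 36·x^2)·Dx + (5 + 13·x - 9·x^2 - 9·x^3)·Dx^2  (order 2).
h: a_k = 4, -7, 30, -77, 248, -723, 2194, -6553, 19692, -59039, …
ICs: h(0) = 4, h′(0) = -7.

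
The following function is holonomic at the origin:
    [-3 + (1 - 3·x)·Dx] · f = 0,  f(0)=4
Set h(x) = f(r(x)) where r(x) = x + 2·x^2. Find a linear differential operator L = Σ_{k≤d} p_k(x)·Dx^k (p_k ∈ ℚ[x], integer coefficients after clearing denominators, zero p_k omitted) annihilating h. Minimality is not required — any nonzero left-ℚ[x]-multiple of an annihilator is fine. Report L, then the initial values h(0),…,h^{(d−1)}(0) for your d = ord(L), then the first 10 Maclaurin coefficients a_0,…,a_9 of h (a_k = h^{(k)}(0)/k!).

f: a_k = 4, 12, 36, 108, 324, 972, 2916, 8748, 26244, 78732, …
Substitute x→r, Dx→(1/r')Dx; clear ⇒ L₀.
L = (3 + 12·x) + (-1 + 3·x + 6·x^2)·Dx  (order 1).
h: a_k = 4, 12, 60, 252, 1116, 4860, 21276, 92988, 406620, 1777788, …
ICs: h(0) = 4.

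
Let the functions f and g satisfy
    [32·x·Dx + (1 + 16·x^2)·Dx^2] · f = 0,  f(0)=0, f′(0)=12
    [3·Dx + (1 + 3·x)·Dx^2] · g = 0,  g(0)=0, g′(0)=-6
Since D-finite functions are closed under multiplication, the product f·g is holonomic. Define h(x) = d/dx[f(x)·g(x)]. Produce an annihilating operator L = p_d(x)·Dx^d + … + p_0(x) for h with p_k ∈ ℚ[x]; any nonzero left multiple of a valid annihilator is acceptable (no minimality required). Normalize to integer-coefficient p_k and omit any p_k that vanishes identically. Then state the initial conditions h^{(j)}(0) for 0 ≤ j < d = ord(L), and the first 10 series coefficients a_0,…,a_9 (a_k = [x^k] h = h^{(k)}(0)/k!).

L = (15744 + 89280·x + 811008·x^2 + 5299200·x^3 + 13271040·x^4 + 17252352·x^5 + 21233664·x^7) + (4258 + 91200·x + 775488·x^2 + 4635648·x^3 + 18247680·x^4 + 41140224·x^5 + 46448640·x^6 + 21233664·x^7 + 74317824·x^8)·Dx + (492 + 12548·x + 131328·x^2 + 747968·x^3 + 3219456·x^4 + 10146816·x^5 + 21233664·x^6 + 24920064·x^7 + 21233664·x^8 + 42467328·x^9)·Dx^2 + (73 + 822·x + 6161·x^2 + 34944·x^3 + 151168·x^4 + 500736·x^5 + 1322496·x^6 + 2654208·x^7 + 3244032·x^8 + 3538944·x^9 + 5308416·x^10)·Dx^3  (order 3).
h: a_k = 0, -144, 324, 672, -450, -111024/5, 204876/5, 1191744/5, -10767087/35, -164539888/35, …
ICs: h(0) = 0, h′(0) = -144, h′′(0) = 648.

f: a_k = 0, 12, 0, -64, 0, 3072/5, 0, -49152/7, 0, 262144/3, …
g: a_k = 0, -6, 9, -18, 81/2, -486/5, 243, -4374/7, 6561/4, -4374, …
f·g: L₀ = L_f ⊗_s L_g, ord ≤ 2·2.
Derive L from L₀ (diff closure).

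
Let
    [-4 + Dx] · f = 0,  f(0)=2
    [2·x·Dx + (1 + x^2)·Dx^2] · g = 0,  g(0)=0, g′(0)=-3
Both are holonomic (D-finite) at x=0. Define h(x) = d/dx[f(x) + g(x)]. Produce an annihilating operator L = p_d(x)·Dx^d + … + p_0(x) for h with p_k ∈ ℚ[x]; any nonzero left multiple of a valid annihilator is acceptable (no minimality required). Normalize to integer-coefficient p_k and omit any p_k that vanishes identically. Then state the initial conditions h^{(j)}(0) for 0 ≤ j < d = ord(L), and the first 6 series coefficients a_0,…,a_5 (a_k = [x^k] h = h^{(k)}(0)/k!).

f: a_k = 2, 8, 16, 64/3, 64/3, 256/15, …
g: a_k = 0, -3, 0, 1, 0, -3/5, …
Sum ⇒ L₀ = lclm(L_f,L_g) in ℚ(x)⟨Dx⟩.
Derive L from L₀ (diff closure).
L = (4 - 16·x - 12·x^2 - 16·x^3) + (-9 - 13·x^2 - 8·x^4)·Dx + (2 + x + 4·x^2 + x^3 + 2·x^4)·Dx^2  (order 2).
h: a_k = 5, 32, 67, 256/3, 247/3, 1024/15, …
ICs: h(0) = 5, h′(0) = 32.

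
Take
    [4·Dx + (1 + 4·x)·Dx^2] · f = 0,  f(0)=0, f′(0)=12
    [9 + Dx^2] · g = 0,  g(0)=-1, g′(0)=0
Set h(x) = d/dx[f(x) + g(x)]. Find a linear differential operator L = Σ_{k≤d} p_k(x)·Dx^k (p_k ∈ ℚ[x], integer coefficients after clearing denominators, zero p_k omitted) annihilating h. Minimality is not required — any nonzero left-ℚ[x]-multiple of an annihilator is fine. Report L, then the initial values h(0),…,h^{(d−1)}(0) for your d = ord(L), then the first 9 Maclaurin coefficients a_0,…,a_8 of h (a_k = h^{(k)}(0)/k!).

f: a_k = 0, 12, -24, 64, -192, 3072/5, -2048, 49152/7, -24576, …
g: a_k = -1, 0, 9/2, 0, -27/8, 0, 81/80, 0, -729/4480, …
Sum ⇒ L₀ = lclm(L_f,L_g) in ℚ(x)⟨Dx⟩.
Differentiate: ansatz ord ≤ ord L₀ ⇒ L.
L = (3780 + 2592·x + 5184·x^2) + (369 + 2124·x + 3888·x^2 + 5184·x^3)·Dx + (420 + 288·x + 576·x^2)·Dx^2 + (41 + 236·x + 432·x^2 + 576·x^3)·Dx^3  (order 3).
h: a_k = 12, -39, 192, -1563/2, 3072, -491277/40, 49152, -110101209/560, 786432, …
ICs: h(0) = 12, h′(0) = -39, h′′(0) = 384.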